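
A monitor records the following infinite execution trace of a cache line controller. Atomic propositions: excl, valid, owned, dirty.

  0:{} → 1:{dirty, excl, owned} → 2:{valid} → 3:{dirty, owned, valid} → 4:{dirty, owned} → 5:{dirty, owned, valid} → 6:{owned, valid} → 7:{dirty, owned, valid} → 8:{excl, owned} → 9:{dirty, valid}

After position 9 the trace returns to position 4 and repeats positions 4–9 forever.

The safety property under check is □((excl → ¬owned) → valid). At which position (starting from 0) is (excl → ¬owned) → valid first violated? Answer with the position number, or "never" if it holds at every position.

At position 0 the labels are {}, so (excl → ¬owned) → valid is false there. This is the first violation.

0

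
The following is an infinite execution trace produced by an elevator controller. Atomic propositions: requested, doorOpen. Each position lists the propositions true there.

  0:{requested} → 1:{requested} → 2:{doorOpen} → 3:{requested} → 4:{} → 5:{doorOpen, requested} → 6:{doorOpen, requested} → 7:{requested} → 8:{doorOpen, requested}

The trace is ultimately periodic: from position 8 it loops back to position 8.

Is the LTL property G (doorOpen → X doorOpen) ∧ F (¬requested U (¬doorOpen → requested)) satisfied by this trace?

Does not hold

doorOpen → X doorOpen must hold at every position from 0 onward. It fails at position 2, so G (doorOpen → X doorOpen) is false.
Positions where doorOpen holds: 2, 5, 6, 8.
Check X doorOpen at each: 2→fails, 5→ok, 6→fails, 8→ok.
¬requested U (¬doorOpen → requested) holds at position 0, which is reachable from 0, so F (¬requested U (¬doorOpen → requested)) holds.
At position 0: G (doorOpen → X doorOpen) is false; F (¬requested U (¬doorOpen → requested)) is true; so G (doorOpen → X doorOpen) ∧ F (¬requested U (¬doorOpen → requested)) is false.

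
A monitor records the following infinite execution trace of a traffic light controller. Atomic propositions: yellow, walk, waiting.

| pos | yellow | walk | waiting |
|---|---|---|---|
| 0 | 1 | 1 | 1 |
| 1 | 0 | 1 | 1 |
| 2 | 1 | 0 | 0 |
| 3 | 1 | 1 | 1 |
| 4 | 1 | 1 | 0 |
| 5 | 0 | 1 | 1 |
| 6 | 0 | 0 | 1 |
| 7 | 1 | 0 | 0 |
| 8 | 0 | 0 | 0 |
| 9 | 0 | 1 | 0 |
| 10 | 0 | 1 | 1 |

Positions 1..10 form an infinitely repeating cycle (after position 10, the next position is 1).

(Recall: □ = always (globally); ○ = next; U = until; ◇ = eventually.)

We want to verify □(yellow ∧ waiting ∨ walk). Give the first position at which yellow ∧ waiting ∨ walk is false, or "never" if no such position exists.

Check yellow ∧ waiting ∨ walk at each position in order: 0 ✓, 1 ✓.
At position 2 the labels are {yellow}, so yellow ∧ waiting ∨ walk is false there. This is the first violation.

2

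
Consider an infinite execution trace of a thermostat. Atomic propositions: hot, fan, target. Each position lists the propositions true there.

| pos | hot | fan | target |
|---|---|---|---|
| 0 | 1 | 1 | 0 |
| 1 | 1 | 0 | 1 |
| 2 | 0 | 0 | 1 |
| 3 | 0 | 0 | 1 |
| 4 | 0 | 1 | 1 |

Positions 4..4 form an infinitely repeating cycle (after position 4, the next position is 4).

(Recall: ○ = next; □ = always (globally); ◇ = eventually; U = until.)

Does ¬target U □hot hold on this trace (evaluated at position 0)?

Walking from position 0: at position 1, □hot has not yet held and ¬target fails, so ¬target U □hot is false.

No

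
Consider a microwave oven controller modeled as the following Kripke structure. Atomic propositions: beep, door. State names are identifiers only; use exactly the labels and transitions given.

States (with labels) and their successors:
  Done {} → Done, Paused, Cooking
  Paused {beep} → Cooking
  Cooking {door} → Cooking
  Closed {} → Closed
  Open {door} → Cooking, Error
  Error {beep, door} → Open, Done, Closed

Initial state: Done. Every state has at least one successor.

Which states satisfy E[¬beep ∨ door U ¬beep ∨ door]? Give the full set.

States satisfying ¬beep ∨ door: {Done, Cooking, Closed, Open, Error}.
States satisfying E[¬beep ∨ door U ¬beep ∨ door]: {Done, Cooking, Closed, Open, Error}.

{Done, Cooking, Closed, Open, Error}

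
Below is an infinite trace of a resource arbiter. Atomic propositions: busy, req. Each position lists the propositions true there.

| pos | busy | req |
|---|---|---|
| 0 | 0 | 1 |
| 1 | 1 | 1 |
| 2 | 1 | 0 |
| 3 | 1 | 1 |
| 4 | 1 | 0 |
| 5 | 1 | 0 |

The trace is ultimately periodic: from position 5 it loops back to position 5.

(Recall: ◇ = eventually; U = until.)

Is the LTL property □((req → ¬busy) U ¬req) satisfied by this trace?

No

(req → ¬busy) U ¬req must hold at every position from 0 onward. It fails at position 0, so □((req → ¬busy) U ¬req) is false.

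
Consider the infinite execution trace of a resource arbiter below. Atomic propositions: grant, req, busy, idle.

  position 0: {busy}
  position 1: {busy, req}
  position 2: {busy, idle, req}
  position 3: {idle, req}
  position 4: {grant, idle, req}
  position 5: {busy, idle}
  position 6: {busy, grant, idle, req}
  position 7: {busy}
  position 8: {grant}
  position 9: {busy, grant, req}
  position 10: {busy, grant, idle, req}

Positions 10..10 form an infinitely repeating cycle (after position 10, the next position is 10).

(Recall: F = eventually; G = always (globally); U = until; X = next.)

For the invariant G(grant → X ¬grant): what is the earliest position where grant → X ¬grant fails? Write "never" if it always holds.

8

Check grant → X ¬grant at each position in order: 0 ✓, 1 ✓, 2 ✓, 3 ✓, 4 ✓, 5 ✓, 6 ✓, 7 ✓.
At position 8 the labels are {grant} and the next position 9 has {busy, grant, req}, so grant → X ¬grant is false there. This is the first violation.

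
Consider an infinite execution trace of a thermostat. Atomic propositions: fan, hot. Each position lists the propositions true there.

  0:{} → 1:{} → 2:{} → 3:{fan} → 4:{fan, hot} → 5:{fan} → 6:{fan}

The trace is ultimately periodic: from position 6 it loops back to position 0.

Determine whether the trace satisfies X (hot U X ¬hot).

Satisfied

The position after 0 is 1; hot U X ¬hot is true there.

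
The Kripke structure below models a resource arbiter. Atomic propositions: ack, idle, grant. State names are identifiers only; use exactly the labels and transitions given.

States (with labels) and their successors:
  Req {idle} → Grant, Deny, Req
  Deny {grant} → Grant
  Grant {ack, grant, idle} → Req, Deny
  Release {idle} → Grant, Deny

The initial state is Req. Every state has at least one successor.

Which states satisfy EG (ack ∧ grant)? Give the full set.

States satisfying ack ∧ grant: {Grant}.
States satisfying EG (ack ∧ grant): ∅.

none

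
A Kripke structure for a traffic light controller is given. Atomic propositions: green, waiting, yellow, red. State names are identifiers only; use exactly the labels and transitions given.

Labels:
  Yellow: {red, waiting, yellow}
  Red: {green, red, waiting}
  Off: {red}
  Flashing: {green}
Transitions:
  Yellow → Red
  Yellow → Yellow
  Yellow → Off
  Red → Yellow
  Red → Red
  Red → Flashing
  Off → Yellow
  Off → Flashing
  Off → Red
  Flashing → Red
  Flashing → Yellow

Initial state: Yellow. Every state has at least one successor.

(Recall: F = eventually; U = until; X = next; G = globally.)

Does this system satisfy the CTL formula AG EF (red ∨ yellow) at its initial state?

Satisfied

States satisfying EF (red ∨ yellow): {Yellow, Red, Off, Flashing}.
States satisfying AG EF (red ∨ yellow): {Yellow, Red, Off, Flashing}.
Every state reachable from Yellow satisfies EF (red ∨ yellow).
Yellow ∈ Sat(AG EF (red ∨ yellow)).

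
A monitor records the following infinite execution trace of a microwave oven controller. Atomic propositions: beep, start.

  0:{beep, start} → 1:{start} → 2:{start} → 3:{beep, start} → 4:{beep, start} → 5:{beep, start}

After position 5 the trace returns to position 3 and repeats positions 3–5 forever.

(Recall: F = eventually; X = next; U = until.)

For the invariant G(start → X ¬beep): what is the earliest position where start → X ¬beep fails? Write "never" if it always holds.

2

Check start → X ¬beep at each position in order: 0 ✓, 1 ✓.
At position 2 the labels are {start} and the next position 3 has {beep, start}, so start → X ¬beep is false there. This is the first violation.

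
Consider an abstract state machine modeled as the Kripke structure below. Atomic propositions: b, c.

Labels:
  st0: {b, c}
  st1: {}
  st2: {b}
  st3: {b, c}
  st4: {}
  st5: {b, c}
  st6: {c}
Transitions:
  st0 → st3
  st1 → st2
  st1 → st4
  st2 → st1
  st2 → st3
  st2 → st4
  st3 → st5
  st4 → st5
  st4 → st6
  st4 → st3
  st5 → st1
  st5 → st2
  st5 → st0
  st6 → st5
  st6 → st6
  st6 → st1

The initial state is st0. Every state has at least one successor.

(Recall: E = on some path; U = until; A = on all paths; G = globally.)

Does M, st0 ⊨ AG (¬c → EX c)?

States satisfying ¬c → EX c: {st0, st2, st3, st4, st5, st6}.
States satisfying AG (¬c → EX c): ∅.
st1 is reachable from st0 and violates ¬c → EX c, so AG fails at st0.
st0 ∉ Sat(AG (¬c → EX c)).

No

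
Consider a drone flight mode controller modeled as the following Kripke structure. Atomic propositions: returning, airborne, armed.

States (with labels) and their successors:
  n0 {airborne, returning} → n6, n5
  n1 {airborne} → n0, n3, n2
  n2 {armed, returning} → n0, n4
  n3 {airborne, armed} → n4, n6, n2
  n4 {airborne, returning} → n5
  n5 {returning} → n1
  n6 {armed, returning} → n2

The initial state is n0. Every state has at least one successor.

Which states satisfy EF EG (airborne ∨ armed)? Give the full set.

States satisfying EG (airborne ∨ armed): {n0, n1, n2, n3, n6}.
States satisfying EF EG (airborne ∨ armed): {n0, n1, n2, n3, n4, n5, n6}.

{n0, n1, n2, n3, n4, n5, n6}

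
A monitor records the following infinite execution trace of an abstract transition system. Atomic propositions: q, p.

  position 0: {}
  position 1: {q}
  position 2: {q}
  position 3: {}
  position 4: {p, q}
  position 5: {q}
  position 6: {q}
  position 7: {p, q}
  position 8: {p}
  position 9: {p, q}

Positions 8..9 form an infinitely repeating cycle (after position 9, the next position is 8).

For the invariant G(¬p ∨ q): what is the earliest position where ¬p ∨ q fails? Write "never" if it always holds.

8

Check ¬p ∨ q at each position in order: 0 ✓, 1 ✓, 2 ✓, 3 ✓, 4 ✓, 5 ✓, 6 ✓, 7 ✓.
At position 8 the labels are {p}, so ¬p ∨ q is false there. This is the first violation.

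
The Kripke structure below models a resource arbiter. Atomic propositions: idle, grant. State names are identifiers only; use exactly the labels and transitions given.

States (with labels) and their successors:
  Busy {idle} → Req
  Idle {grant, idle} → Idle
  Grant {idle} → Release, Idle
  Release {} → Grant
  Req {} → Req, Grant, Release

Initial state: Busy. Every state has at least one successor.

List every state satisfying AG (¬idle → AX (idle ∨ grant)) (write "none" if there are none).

{Idle, Grant, Release}

States satisfying ¬idle → AX (idle ∨ grant): {Busy, Idle, Grant, Release}.
States satisfying AG (¬idle → AX (idle ∨ grant)): {Idle, Grant, Release}.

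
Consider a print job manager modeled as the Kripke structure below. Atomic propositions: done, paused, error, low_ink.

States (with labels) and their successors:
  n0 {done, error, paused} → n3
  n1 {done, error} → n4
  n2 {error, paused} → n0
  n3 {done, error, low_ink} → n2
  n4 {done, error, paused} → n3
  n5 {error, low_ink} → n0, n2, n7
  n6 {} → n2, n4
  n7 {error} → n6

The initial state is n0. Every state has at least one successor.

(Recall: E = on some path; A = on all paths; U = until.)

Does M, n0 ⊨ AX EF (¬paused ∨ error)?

Yes

States satisfying EF (¬paused ∨ error): {n0, n1, n2, n3, n4, n5, n6, n7}.
States satisfying AX EF (¬paused ∨ error): {n0, n1, n2, n3, n4, n5, n6, n7}.
n0 ∈ Sat(AX EF (¬paused ∨ error)).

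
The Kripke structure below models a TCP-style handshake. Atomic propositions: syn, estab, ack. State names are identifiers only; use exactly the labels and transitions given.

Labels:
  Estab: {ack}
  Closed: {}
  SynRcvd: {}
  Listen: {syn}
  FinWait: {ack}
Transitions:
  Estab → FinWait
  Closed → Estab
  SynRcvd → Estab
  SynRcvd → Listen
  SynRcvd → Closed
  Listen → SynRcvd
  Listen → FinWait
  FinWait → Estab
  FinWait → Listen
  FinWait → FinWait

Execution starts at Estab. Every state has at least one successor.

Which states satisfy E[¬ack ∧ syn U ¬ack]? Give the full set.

States satisfying ¬ack ∧ syn: {Listen}.
States satisfying ¬ack: {Closed, SynRcvd, Listen}.
States satisfying E[¬ack ∧ syn U ¬ack]: {Closed, SynRcvd, Listen}.

{Closed, SynRcvd, Listen}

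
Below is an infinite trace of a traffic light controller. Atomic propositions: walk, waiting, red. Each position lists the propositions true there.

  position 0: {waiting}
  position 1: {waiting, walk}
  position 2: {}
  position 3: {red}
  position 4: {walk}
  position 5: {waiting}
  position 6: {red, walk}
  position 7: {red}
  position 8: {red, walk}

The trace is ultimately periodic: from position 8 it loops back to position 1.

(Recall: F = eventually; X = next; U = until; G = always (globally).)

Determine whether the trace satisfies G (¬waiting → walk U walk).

¬waiting → walk U walk must hold at every position from 0 onward. It fails at position 2, so G (¬waiting → walk U walk) is false.
Positions where ¬waiting holds: 2, 3, 4, 6, 7, 8.
Check walk U walk at each: 2→fails, 3→fails, 4→ok, 6→ok, 7→fails, 8→ok.

No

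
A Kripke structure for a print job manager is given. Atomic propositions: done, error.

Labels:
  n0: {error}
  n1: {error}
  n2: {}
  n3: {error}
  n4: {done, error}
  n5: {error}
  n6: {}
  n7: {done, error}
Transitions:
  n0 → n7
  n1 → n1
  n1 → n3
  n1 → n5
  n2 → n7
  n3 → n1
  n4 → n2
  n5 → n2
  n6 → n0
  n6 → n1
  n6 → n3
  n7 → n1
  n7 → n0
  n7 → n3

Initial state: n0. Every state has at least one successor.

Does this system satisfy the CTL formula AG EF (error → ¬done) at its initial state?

Yes

States satisfying EF (error → ¬done): {n0, n1, n2, n3, n4, n5, n6, n7}.
States satisfying AG EF (error → ¬done): {n0, n1, n2, n3, n4, n5, n6, n7}.
Every state reachable from n0 satisfies EF (error → ¬done).
n0 ∈ Sat(AG EF (error → ¬done)).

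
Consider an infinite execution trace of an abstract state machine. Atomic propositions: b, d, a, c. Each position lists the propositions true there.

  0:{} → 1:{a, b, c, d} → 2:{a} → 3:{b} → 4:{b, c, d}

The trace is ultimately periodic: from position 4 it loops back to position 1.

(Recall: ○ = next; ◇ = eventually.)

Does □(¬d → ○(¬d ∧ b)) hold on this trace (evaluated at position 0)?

Does not hold

¬d → ○(¬d ∧ b) must hold at every position from 0 onward. It fails at position 0, so □(¬d → ○(¬d ∧ b)) is false.
Positions where ¬d holds: 0, 2, 3.
Check ○(¬d ∧ b) at each: 0→fails, 2→ok, 3→fails.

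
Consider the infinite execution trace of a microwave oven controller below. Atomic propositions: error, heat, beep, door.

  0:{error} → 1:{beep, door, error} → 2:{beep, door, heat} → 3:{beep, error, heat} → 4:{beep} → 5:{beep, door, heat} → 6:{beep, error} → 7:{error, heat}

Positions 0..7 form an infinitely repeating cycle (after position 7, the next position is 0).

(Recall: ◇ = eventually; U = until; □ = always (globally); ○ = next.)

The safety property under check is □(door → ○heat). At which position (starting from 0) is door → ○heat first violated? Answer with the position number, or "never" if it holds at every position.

5

Check door → ○heat at each position in order: 0 ✓, 1 ✓, 2 ✓, 3 ✓, 4 ✓.
At position 5 the labels are {beep, door, heat} and the next position 6 has {beep, error}, so door → ○heat is false there. This is the first violation.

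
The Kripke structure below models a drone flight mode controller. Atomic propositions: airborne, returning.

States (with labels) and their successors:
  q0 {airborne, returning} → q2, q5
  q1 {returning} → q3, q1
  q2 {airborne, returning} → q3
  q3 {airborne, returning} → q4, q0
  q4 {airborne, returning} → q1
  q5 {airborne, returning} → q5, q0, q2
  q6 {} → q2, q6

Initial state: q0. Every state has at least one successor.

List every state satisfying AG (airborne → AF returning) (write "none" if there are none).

States satisfying airborne → AF returning: {q0, q1, q2, q3, q4, q5, q6}.
States satisfying AG (airborne → AF returning): {q0, q1, q2, q3, q4, q5, q6}.

{q0, q1, q2, q3, q4, q5, q6}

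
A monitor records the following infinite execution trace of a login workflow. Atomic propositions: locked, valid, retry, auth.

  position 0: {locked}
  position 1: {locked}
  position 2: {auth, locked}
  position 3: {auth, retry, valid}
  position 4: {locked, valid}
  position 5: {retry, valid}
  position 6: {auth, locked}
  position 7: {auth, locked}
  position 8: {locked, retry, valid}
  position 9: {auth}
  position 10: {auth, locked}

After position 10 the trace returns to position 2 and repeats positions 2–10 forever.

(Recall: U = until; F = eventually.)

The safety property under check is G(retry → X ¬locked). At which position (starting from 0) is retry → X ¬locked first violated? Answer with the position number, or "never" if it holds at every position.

3

Check retry → X ¬locked at each position in order: 0 ✓, 1 ✓, 2 ✓.
At position 3 the labels are {auth, retry, valid} and the next position 4 has {locked, valid}, so retry → X ¬locked is false there. This is the first violation.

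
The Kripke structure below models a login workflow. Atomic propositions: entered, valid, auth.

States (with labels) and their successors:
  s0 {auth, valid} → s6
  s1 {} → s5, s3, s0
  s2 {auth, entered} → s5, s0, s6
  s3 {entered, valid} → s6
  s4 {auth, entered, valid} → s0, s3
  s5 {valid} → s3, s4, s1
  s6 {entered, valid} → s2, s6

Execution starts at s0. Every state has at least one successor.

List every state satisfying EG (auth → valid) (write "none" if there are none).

States satisfying auth → valid: {s0, s1, s3, s4, s5, s6}.
States satisfying EG (auth → valid): {s0, s1, s3, s4, s5, s6}.

{s0, s1, s3, s4, s5, s6}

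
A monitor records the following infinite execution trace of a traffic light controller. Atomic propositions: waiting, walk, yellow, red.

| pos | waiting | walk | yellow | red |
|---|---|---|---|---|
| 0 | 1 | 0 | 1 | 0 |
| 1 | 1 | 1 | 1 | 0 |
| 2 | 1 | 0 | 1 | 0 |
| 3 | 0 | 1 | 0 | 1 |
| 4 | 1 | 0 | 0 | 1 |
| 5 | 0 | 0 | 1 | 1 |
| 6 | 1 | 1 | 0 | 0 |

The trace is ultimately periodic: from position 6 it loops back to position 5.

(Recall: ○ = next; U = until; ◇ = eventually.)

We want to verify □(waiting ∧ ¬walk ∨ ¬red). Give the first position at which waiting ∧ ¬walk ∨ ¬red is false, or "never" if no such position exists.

Check waiting ∧ ¬walk ∨ ¬red at each position in order: 0 ✓, 1 ✓, 2 ✓.
At position 3 the labels are {red, walk}, so waiting ∧ ¬walk ∨ ¬red is false there. This is the first violation.

3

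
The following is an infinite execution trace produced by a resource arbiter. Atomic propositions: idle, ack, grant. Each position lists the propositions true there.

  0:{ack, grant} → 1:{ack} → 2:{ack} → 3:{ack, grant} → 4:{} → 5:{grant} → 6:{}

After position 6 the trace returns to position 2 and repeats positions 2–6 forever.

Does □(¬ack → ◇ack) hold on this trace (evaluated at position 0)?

Yes

¬ack → ◇ack holds at every position 0..6, and those are all positions ever visited, so □(¬ack → ◇ack) holds.
Positions where ¬ack holds: 4, 5, 6.
Check ◇ack at each: 4→ok, 5→ok, 6→ok.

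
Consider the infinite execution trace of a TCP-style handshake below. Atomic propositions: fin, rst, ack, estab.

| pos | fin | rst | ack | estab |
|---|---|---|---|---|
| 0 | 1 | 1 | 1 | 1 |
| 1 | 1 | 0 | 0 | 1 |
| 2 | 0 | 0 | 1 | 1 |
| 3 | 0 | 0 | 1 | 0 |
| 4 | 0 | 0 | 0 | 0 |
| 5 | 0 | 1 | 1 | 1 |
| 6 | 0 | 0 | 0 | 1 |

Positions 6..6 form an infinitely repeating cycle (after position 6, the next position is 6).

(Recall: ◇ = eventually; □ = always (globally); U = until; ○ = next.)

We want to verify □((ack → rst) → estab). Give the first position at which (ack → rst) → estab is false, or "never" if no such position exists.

Check (ack → rst) → estab at each position in order: 0 ✓, 1 ✓, 2 ✓, 3 ✓.
At position 4 the labels are {}, so (ack → rst) → estab is false there. This is the first violation.

4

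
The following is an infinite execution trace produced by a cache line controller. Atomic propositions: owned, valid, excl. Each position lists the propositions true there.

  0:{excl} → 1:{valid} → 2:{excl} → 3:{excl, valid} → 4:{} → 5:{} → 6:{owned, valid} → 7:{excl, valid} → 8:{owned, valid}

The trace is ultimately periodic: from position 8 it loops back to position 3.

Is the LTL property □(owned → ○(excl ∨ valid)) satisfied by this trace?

owned → ○(excl ∨ valid) holds at every position 0..8, and those are all positions ever visited, so □(owned → ○(excl ∨ valid)) holds.
Positions where owned holds: 6, 8.
Check ○(excl ∨ valid) at each: 6→ok, 8→ok.

Holds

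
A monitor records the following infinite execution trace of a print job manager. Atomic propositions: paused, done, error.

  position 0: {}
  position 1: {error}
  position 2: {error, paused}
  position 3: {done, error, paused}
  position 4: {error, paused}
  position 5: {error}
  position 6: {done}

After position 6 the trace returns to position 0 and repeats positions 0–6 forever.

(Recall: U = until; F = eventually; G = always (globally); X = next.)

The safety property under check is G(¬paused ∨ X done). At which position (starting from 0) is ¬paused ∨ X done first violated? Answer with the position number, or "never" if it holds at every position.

Check ¬paused ∨ X done at each position in order: 0 ✓, 1 ✓, 2 ✓.
At position 3 the labels are {done, error, paused} and the next position 4 has {error, paused}, so ¬paused ∨ X done is false there. This is the first violation.

3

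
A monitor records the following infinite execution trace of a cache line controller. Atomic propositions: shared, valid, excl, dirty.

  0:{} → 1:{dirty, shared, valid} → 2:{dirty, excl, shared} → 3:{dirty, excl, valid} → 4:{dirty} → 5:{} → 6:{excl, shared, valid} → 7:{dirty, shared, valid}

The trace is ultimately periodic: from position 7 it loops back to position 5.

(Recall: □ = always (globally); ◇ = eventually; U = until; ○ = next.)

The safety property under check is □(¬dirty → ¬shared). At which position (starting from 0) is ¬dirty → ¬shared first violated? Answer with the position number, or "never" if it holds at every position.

6

Check ¬dirty → ¬shared at each position in order: 0 ✓, 1 ✓, 2 ✓, 3 ✓, 4 ✓, 5 ✓.
At position 6 the labels are {excl, shared, valid}, so ¬dirty → ¬shared is false there. This is the first violation.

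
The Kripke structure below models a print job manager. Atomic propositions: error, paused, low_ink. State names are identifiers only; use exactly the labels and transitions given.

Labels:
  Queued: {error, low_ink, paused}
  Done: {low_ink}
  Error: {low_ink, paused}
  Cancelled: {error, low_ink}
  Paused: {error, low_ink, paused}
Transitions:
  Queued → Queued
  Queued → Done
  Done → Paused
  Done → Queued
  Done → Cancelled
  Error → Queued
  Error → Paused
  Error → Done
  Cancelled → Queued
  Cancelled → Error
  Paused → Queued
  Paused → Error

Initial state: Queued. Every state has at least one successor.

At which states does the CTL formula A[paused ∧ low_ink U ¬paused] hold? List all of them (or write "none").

{Done, Cancelled}

States satisfying paused ∧ low_ink: {Queued, Error, Paused}.
States satisfying ¬paused: {Done, Cancelled}.
States satisfying A[paused ∧ low_ink U ¬paused]: {Done, Cancelled}.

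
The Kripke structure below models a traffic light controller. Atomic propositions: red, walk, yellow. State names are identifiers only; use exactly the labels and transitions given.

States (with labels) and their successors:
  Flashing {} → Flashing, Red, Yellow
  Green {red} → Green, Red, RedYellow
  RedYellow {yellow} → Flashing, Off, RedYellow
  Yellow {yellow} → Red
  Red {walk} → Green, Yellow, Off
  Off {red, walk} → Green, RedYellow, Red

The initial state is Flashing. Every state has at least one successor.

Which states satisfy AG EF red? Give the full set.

{Flashing, Green, RedYellow, Yellow, Red, Off}

States satisfying EF red: {Flashing, Green, RedYellow, Yellow, Red, Off}.
States satisfying AG EF red: {Flashing, Green, RedYellow, Yellow, Red, Off}.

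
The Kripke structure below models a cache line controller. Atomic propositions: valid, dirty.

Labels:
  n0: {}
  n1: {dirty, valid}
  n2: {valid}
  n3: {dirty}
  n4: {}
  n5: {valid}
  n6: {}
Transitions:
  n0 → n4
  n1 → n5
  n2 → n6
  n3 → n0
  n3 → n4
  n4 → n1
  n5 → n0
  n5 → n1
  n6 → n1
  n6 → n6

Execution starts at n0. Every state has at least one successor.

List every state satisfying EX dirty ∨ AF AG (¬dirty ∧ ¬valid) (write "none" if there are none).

{n4, n5, n6}

States satisfying dirty: {n1, n3}.
States satisfying EX dirty: {n4, n5, n6}.
States satisfying AG (¬dirty ∧ ¬valid): ∅.
States satisfying AF AG (¬dirty ∧ ¬valid): ∅.
States satisfying EX dirty ∨ AF AG (¬dirty ∧ ¬valid): {n4, n5, n6}.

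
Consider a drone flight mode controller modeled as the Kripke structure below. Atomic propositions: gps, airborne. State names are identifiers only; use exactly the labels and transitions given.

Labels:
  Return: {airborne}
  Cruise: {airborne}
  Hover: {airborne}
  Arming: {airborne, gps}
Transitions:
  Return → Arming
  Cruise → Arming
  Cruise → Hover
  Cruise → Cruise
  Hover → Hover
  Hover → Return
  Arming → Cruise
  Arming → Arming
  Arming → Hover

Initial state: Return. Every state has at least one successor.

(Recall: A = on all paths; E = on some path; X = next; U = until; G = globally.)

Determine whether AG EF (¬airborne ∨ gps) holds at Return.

Holds

States satisfying EF (¬airborne ∨ gps): {Return, Cruise, Hover, Arming}.
States satisfying AG EF (¬airborne ∨ gps): {Return, Cruise, Hover, Arming}.
Every state reachable from Return satisfies EF (¬airborne ∨ gps).
Return ∈ Sat(AG EF (¬airborne ∨ gps)).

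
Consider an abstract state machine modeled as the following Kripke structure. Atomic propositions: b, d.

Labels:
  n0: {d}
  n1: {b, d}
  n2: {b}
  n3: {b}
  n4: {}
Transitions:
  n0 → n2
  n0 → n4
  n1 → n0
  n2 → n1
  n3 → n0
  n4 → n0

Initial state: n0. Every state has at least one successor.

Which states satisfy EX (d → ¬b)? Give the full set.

{n0, n1, n3, n4}

States satisfying d → ¬b: {n0, n2, n3, n4}.
States satisfying EX (d → ¬b): {n0, n1, n3, n4}.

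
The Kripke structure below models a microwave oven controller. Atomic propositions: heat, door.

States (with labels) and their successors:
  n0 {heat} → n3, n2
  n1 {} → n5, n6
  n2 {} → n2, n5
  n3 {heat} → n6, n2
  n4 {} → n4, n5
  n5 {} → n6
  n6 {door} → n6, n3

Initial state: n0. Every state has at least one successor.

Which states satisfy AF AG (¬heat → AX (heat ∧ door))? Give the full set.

States satisfying AG (¬heat → AX (heat ∧ door)): ∅.
States satisfying AF AG (¬heat → AX (heat ∧ door)): ∅.

none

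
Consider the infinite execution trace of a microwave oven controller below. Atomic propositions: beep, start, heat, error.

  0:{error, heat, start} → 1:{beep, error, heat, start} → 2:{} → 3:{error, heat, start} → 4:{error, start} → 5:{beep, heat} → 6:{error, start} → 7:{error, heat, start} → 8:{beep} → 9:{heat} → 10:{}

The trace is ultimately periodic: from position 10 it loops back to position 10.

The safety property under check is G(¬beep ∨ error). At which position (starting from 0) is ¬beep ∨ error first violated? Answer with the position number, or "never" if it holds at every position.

Check ¬beep ∨ error at each position in order: 0 ✓, 1 ✓, 2 ✓, 3 ✓, 4 ✓.
At position 5 the labels are {beep, heat}, so ¬beep ∨ error is false there. This is the first violation.

5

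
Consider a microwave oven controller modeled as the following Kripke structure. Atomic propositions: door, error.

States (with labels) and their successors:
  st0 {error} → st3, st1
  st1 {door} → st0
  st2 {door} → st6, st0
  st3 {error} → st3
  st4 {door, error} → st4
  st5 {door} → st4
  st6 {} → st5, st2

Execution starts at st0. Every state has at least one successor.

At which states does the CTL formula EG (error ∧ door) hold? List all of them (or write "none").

{st4}

States satisfying error ∧ door: {st4}.
States satisfying EG (error ∧ door): {st4}.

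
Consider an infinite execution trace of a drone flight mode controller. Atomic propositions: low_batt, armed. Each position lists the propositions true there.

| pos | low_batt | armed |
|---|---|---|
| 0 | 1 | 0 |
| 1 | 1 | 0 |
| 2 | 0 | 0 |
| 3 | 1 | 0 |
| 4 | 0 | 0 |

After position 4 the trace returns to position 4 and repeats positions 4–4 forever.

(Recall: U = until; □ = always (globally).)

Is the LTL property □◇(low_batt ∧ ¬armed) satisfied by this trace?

Does not hold

◇(low_batt ∧ ¬armed) must hold at every position from 0 onward. It fails at position 4, so □◇(low_batt ∧ ¬armed) is false.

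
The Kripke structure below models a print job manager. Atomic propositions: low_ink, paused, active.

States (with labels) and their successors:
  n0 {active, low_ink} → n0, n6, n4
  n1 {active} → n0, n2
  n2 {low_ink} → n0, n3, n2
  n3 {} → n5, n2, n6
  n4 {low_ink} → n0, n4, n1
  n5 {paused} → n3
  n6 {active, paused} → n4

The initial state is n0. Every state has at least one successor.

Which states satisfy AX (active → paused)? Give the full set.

{n3, n5, n6}

States satisfying active → paused: {n2, n3, n4, n5, n6}.
States satisfying AX (active → paused): {n3, n5, n6}.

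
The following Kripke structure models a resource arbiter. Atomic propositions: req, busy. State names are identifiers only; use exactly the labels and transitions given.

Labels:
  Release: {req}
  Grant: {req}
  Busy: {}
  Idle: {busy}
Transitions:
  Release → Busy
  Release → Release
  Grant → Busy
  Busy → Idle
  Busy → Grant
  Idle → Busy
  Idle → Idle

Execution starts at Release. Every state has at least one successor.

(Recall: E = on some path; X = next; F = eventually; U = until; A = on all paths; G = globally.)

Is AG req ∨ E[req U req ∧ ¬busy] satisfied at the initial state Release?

States satisfying req: {Release, Grant}.
States satisfying AG req: ∅.
States satisfying req ∧ ¬busy: {Release, Grant}.
States satisfying E[req U req ∧ ¬busy]: {Release, Grant}.
States satisfying AG req ∨ E[req U req ∧ ¬busy]: {Release, Grant}.
Release ∈ Sat(AG req ∨ E[req U req ∧ ¬busy]).

Yes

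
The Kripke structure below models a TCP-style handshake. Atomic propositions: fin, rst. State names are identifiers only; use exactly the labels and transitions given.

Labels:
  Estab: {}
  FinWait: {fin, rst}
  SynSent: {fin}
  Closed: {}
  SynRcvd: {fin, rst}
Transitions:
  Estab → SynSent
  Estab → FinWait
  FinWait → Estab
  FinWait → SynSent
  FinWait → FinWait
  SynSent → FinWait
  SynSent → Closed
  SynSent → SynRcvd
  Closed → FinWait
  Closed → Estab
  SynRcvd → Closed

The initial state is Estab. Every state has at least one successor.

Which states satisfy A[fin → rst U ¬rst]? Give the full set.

{Estab, SynSent, Closed, SynRcvd}

States satisfying fin → rst: {Estab, FinWait, Closed, SynRcvd}.
States satisfying ¬rst: {Estab, SynSent, Closed}.
States satisfying A[fin → rst U ¬rst]: {Estab, SynSent, Closed, SynRcvd}.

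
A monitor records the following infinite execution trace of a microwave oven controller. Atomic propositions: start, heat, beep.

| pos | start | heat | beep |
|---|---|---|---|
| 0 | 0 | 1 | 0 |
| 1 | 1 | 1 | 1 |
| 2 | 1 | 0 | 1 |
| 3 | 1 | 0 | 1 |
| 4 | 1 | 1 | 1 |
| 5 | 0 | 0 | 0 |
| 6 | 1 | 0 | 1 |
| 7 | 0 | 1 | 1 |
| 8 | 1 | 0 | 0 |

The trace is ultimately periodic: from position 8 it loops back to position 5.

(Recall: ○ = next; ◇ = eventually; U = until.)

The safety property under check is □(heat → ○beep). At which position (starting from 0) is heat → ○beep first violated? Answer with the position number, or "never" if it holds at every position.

4

Check heat → ○beep at each position in order: 0 ✓, 1 ✓, 2 ✓, 3 ✓.
At position 4 the labels are {beep, heat, start} and the next position 5 has {}, so heat → ○beep is false there. This is the first violation.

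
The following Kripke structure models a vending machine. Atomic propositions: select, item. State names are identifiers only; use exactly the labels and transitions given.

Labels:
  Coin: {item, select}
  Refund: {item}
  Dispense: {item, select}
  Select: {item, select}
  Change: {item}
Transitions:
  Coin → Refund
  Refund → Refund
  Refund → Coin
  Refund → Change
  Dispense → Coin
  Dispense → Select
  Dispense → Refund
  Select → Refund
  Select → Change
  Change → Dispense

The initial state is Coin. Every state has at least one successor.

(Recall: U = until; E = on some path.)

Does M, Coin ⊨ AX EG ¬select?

States satisfying EG ¬select: {Refund}.
States satisfying AX EG ¬select: {Coin}.
Coin ∈ Sat(AX EG ¬select).

Yes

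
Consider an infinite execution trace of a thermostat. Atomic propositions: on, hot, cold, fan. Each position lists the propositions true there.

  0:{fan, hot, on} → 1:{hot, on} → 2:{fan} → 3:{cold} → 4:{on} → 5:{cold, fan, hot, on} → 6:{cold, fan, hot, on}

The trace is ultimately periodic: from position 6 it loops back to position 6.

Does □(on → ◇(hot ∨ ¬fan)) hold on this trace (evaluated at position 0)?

on → ◇(hot ∨ ¬fan) holds at every position 0..6, and those are all positions ever visited, so □(on → ◇(hot ∨ ¬fan)) holds.
Positions where on holds: 0, 1, 4, 5, 6.
Check ◇(hot ∨ ¬fan) at each: 0→ok, 1→ok, 4→ok, 5→ok, 6→ok.

Yes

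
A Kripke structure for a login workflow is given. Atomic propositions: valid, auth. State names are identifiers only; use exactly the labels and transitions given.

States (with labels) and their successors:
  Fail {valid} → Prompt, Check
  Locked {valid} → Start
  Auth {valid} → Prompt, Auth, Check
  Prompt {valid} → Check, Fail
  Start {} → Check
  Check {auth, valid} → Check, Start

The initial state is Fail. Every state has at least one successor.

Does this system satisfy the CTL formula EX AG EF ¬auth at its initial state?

Yes

States satisfying AG EF ¬auth: {Fail, Locked, Auth, Prompt, Start, Check}.
States satisfying EX AG EF ¬auth: {Fail, Locked, Auth, Prompt, Start, Check}.
Fail ∈ Sat(EX AG EF ¬auth).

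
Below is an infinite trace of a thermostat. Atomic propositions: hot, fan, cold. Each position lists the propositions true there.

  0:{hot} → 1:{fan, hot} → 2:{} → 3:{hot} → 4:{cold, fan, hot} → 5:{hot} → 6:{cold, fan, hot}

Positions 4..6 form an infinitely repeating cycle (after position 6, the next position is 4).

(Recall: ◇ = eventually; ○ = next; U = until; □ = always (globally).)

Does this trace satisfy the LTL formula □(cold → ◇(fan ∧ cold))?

cold → ◇(fan ∧ cold) holds at every position 0..6, and those are all positions ever visited, so □(cold → ◇(fan ∧ cold)) holds.
Positions where cold holds: 4, 6.
Check ◇(fan ∧ cold) at each: 4→ok, 6→ok.

Holds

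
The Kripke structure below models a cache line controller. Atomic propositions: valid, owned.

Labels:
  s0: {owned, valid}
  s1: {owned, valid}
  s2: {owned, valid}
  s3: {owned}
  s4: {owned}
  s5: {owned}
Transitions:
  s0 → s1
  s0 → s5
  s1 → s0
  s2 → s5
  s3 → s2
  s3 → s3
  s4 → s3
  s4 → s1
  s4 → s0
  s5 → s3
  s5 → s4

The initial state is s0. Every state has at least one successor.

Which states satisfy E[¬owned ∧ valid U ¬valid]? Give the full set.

States satisfying ¬owned ∧ valid: ∅.
States satisfying ¬valid: {s3, s4, s5}.
States satisfying E[¬owned ∧ valid U ¬valid]: {s3, s4, s5}.

{s3, s4, s5}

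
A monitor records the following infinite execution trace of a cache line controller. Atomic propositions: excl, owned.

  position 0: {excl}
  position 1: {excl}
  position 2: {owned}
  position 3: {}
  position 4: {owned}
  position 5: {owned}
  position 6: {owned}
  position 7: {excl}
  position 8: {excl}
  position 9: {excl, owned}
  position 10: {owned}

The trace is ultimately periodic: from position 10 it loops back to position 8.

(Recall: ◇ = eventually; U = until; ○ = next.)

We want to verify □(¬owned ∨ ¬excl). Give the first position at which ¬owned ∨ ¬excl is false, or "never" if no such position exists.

9

Check ¬owned ∨ ¬excl at each position in order: 0 ✓, 1 ✓, 2 ✓, 3 ✓, 4 ✓, 5 ✓, 6 ✓, 7 ✓, 8 ✓.
At position 9 the labels are {excl, owned}, so ¬owned ∨ ¬excl is false there. This is the first violation.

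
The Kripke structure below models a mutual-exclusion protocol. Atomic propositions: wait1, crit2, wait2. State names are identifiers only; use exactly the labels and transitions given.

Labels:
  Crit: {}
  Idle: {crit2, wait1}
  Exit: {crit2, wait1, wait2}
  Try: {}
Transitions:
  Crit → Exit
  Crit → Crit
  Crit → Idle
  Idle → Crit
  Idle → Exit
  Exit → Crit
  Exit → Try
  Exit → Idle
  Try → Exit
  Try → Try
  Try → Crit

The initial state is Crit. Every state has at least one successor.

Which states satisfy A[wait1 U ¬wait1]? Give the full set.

{Crit, Try}

States satisfying wait1: {Idle, Exit}.
States satisfying ¬wait1: {Crit, Try}.
States satisfying A[wait1 U ¬wait1]: {Crit, Try}.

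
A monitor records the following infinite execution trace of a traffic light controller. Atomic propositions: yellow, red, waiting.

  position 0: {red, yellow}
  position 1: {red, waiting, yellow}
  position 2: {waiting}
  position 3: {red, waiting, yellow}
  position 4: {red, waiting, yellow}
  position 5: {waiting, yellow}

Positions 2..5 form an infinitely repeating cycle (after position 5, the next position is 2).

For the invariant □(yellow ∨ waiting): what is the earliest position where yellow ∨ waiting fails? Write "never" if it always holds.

yellow ∨ waiting holds at every position 0..5, and those are all the positions the trace ever visits, so the invariant □(yellow ∨ waiting) is never violated.

never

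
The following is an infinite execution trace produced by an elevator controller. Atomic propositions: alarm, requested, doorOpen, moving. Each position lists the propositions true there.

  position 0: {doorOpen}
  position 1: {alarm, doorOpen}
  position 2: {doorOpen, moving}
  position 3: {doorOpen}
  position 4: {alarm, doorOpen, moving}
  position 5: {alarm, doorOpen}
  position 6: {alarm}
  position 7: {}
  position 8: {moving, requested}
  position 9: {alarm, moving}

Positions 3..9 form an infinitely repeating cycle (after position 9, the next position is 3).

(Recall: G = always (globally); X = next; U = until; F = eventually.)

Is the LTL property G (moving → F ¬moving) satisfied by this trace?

Satisfied

moving → F ¬moving holds at every position 0..9, and those are all positions ever visited, so G (moving → F ¬moving) holds.
Positions where moving holds: 2, 4, 8, 9.
Check F ¬moving at each: 2→ok, 4→ok, 8→ok, 9→ok.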